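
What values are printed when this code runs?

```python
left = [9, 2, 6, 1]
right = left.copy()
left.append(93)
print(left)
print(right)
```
[9, 2, 6, 1, 93]
[9, 2, 6, 1]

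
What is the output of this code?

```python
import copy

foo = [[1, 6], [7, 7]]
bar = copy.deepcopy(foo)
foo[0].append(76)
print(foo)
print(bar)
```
[[1, 6, 76], [7, 7]]
[[1, 6], [7, 7]]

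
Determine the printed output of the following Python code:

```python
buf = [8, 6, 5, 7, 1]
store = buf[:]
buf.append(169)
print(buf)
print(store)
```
[8, 6, 5, 7, 1, 169]
[8, 6, 5, 7, 1]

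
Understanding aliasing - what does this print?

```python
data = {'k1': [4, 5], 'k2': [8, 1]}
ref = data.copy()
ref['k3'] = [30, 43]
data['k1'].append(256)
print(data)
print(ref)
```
{'k1': [4, 5, 256], 'k2': [8, 1]}
{'k1': [4, 5, 256], 'k2': [8, 1], 'k3': [30, 43]}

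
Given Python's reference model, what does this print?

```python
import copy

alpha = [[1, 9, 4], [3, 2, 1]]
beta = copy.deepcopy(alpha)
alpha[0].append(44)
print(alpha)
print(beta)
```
[[1, 9, 4, 44], [3, 2, 1]]
[[1, 9, 4], [3, 2, 1]]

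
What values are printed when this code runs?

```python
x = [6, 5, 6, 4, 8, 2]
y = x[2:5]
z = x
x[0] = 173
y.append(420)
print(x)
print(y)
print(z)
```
[173, 5, 6, 4, 8, 2]
[6, 4, 8, 420]
[173, 5, 6, 4, 8, 2]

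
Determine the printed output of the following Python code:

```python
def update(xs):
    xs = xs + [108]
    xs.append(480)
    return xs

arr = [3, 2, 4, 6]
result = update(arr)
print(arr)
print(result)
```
[3, 2, 4, 6]
[3, 2, 4, 6, 108, 480]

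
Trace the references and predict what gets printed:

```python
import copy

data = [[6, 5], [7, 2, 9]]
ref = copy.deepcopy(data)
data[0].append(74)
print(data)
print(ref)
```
[[6, 5, 74], [7, 2, 9]]
[[6, 5], [7, 2, 9]]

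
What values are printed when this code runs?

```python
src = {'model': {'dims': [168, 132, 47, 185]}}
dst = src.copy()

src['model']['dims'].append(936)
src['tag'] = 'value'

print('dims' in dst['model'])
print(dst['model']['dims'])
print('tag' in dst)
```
True
[168, 132, 47, 185, 936]
False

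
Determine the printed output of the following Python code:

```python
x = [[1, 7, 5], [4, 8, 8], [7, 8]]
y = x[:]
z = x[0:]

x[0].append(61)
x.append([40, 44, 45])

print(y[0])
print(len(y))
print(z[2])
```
[1, 7, 5, 61]
3
[7, 8]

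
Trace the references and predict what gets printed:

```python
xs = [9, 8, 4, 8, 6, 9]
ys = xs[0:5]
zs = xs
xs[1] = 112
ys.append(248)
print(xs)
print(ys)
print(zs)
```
[9, 112, 4, 8, 6, 9]
[9, 8, 4, 8, 6, 248]
[9, 112, 4, 8, 6, 9]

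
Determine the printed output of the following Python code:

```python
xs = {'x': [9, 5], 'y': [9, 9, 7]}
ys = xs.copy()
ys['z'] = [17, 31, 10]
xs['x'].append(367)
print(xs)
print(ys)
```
{'x': [9, 5, 367], 'y': [9, 9, 7]}
{'x': [9, 5, 367], 'y': [9, 9, 7], 'z': [17, 31, 10]}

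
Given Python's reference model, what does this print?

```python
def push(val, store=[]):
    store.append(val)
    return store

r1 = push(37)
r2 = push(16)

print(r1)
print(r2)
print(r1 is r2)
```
[37, 16]
[37, 16]
True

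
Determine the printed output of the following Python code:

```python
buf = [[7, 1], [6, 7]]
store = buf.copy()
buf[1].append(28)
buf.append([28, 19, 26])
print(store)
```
[[7, 1], [6, 7, 28]]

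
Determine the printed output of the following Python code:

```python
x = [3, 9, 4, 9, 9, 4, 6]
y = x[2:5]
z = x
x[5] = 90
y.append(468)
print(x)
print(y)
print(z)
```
[3, 9, 4, 9, 9, 90, 6]
[4, 9, 9, 468]
[3, 9, 4, 9, 9, 90, 6]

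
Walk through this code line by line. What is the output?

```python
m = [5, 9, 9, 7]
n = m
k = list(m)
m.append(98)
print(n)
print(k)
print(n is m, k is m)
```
[5, 9, 9, 7, 98]
[5, 9, 9, 7]
True False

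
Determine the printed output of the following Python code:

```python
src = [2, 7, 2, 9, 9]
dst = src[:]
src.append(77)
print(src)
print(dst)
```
[2, 7, 2, 9, 9, 77]
[2, 7, 2, 9, 9]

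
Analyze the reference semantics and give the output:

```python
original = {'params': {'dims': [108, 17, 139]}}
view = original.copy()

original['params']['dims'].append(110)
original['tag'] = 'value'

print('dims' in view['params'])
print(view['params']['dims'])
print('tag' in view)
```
True
[108, 17, 139, 110]
False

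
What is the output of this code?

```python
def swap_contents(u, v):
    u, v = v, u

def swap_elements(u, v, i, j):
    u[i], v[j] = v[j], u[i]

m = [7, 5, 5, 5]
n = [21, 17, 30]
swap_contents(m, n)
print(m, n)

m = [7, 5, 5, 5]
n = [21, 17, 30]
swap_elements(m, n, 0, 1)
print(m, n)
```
[7, 5, 5, 5] [21, 17, 30]
[17, 5, 5, 5] [21, 7, 30]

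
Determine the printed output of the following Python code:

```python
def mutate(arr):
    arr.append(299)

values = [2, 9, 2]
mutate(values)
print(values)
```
[2, 9, 2, 299]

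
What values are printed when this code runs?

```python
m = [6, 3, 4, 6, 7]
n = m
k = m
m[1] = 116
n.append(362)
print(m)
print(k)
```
[6, 116, 4, 6, 7, 362]
[6, 116, 4, 6, 7, 362]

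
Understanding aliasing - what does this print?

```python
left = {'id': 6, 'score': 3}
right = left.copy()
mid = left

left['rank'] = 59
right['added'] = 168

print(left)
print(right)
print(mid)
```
{'id': 6, 'score': 3, 'rank': 59}
{'id': 6, 'score': 3, 'added': 168}
{'id': 6, 'score': 3, 'rank': 59}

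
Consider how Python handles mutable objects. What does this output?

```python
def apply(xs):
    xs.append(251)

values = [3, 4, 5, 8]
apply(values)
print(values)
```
[3, 4, 5, 8, 251]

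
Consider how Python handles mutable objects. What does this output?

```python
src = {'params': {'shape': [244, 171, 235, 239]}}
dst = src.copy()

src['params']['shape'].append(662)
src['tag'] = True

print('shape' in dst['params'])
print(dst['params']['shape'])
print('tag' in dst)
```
True
[244, 171, 235, 239, 662]
False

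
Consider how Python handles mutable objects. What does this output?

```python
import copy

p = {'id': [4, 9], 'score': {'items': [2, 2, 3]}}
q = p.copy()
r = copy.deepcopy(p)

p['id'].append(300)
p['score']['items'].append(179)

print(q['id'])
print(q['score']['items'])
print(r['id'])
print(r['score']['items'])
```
[4, 9, 300]
[2, 2, 3, 179]
[4, 9]
[2, 2, 3]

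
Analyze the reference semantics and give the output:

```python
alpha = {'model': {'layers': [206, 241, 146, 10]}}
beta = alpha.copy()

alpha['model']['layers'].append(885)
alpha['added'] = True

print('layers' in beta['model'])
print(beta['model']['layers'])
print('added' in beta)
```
True
[206, 241, 146, 10, 885]
False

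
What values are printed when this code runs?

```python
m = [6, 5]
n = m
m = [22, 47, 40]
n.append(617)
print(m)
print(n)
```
[22, 47, 40]
[6, 5, 617]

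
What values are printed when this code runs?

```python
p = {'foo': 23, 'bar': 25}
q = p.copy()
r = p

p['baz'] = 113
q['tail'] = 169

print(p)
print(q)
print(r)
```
{'foo': 23, 'bar': 25, 'baz': 113}
{'foo': 23, 'bar': 25, 'tail': 169}
{'foo': 23, 'bar': 25, 'baz': 113}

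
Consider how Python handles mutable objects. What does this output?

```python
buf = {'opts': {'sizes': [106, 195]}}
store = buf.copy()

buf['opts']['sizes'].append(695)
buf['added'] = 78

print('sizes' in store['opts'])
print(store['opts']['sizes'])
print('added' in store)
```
True
[106, 195, 695]
False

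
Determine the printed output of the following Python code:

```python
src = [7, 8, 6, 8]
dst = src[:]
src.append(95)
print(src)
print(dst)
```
[7, 8, 6, 8, 95]
[7, 8, 6, 8]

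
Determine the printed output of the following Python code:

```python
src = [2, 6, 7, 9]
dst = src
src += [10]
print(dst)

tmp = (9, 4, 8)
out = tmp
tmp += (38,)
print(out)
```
[2, 6, 7, 9, 10]
(9, 4, 8)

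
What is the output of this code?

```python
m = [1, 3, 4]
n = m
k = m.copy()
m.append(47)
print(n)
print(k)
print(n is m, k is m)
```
[1, 3, 4, 47]
[1, 3, 4]
True False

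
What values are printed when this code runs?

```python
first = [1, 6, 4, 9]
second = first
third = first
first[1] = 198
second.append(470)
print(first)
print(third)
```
[1, 198, 4, 9, 470]
[1, 198, 4, 9, 470]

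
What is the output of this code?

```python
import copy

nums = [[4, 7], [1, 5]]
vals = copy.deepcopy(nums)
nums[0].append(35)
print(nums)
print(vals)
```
[[4, 7, 35], [1, 5]]
[[4, 7], [1, 5]]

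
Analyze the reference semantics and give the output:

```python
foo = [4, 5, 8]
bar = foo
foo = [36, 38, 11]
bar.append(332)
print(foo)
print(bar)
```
[36, 38, 11]
[4, 5, 8, 332]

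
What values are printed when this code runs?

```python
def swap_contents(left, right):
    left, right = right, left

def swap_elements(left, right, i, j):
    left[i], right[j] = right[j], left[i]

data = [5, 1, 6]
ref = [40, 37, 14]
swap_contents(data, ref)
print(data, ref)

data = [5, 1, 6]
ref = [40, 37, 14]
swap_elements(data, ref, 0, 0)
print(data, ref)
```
[5, 1, 6] [40, 37, 14]
[40, 1, 6] [5, 37, 14]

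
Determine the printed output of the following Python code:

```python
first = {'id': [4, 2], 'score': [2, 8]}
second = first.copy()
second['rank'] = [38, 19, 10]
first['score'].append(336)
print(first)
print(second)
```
{'id': [4, 2], 'score': [2, 8, 336]}
{'id': [4, 2], 'score': [2, 8, 336], 'rank': [38, 19, 10]}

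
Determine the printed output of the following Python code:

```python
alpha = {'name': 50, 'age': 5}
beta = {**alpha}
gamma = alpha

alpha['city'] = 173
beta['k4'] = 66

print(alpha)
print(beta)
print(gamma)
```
{'name': 50, 'age': 5, 'city': 173}
{'name': 50, 'age': 5, 'k4': 66}
{'name': 50, 'age': 5, 'city': 173}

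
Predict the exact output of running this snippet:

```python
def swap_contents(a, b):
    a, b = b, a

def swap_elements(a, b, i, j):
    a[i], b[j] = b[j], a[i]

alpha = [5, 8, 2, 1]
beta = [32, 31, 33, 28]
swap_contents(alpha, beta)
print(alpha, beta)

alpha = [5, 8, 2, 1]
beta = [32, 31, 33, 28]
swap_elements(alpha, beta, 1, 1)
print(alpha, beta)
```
[5, 8, 2, 1] [32, 31, 33, 28]
[5, 31, 2, 1] [32, 8, 33, 28]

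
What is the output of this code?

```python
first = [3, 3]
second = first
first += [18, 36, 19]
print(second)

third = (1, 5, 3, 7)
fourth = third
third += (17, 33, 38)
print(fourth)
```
[3, 3, 18, 36, 19]
(1, 5, 3, 7)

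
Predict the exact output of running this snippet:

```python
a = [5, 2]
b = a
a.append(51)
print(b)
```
[5, 2, 51]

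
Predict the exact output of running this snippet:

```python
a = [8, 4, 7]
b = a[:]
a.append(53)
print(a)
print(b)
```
[8, 4, 7, 53]
[8, 4, 7]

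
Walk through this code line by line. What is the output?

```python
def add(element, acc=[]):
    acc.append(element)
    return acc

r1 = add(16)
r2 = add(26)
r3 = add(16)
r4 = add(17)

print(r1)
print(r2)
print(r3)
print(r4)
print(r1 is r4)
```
[16, 26, 16, 17]
[16, 26, 16, 17]
[16, 26, 16, 17]
[16, 26, 16, 17]
True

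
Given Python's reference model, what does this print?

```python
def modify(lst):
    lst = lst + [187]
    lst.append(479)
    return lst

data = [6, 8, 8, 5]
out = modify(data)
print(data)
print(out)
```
[6, 8, 8, 5]
[6, 8, 8, 5, 187, 479]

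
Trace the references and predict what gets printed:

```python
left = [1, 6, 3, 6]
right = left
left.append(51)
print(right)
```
[1, 6, 3, 6, 51]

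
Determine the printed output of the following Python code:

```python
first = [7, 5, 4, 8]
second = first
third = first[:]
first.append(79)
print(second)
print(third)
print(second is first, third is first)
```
[7, 5, 4, 8, 79]
[7, 5, 4, 8]
True False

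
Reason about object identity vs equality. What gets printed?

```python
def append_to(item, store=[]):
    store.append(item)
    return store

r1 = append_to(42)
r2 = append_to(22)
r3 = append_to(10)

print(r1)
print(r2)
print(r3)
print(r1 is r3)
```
[42, 22, 10]
[42, 22, 10]
[42, 22, 10]
True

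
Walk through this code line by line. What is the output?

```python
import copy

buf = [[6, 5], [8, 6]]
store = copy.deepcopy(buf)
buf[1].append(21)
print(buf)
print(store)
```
[[6, 5], [8, 6, 21]]
[[6, 5], [8, 6]]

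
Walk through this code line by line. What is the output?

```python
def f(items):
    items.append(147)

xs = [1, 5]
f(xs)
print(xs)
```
[1, 5, 147]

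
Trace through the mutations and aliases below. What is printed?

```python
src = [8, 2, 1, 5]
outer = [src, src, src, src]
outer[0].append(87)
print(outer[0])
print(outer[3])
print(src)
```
[8, 2, 1, 5, 87]
[8, 2, 1, 5, 87]
[8, 2, 1, 5, 87]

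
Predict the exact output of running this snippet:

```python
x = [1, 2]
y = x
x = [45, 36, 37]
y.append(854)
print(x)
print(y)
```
[45, 36, 37]
[1, 2, 854]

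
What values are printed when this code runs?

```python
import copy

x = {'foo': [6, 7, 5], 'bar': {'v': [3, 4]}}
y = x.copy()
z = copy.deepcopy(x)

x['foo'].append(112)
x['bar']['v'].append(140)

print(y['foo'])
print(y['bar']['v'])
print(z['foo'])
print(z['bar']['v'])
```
[6, 7, 5, 112]
[3, 4, 140]
[6, 7, 5]
[3, 4]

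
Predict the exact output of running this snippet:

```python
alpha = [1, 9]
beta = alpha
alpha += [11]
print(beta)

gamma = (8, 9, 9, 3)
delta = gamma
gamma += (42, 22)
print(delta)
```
[1, 9, 11]
(8, 9, 9, 3)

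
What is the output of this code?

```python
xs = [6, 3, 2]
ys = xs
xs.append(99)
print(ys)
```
[6, 3, 2, 99]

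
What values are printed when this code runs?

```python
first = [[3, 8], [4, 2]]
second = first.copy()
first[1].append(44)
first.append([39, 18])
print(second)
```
[[3, 8], [4, 2, 44]]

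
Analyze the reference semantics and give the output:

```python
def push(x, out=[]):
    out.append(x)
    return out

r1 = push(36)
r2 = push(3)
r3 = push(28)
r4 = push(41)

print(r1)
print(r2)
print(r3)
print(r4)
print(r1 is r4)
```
[36, 3, 28, 41]
[36, 3, 28, 41]
[36, 3, 28, 41]
[36, 3, 28, 41]
True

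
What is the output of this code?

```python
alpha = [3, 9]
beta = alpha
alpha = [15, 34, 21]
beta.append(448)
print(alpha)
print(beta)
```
[15, 34, 21]
[3, 9, 448]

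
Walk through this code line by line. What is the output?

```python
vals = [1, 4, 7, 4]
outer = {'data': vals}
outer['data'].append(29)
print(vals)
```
[1, 4, 7, 4, 29]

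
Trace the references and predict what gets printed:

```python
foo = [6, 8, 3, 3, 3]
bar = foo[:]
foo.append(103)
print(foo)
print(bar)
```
[6, 8, 3, 3, 3, 103]
[6, 8, 3, 3, 3]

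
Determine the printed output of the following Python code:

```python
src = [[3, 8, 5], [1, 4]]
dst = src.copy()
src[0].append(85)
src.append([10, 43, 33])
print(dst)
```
[[3, 8, 5, 85], [1, 4]]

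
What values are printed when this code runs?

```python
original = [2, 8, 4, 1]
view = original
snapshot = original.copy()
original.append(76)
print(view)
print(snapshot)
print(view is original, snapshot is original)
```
[2, 8, 4, 1, 76]
[2, 8, 4, 1]
True False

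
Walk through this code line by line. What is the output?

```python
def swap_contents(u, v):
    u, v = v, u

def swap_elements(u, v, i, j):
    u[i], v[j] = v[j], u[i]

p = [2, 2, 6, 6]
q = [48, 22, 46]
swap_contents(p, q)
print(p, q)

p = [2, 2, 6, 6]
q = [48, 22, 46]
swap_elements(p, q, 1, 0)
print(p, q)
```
[2, 2, 6, 6] [48, 22, 46]
[2, 48, 6, 6] [2, 22, 46]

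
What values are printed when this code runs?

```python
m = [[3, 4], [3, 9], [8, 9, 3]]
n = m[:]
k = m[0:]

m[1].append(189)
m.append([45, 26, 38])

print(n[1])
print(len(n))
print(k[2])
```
[3, 9, 189]
3
[8, 9, 3]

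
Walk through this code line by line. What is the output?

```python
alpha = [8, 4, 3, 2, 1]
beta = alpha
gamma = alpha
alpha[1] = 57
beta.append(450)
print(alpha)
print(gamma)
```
[8, 57, 3, 2, 1, 450]
[8, 57, 3, 2, 1, 450]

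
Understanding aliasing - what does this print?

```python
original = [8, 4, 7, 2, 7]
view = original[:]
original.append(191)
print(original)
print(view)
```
[8, 4, 7, 2, 7, 191]
[8, 4, 7, 2, 7]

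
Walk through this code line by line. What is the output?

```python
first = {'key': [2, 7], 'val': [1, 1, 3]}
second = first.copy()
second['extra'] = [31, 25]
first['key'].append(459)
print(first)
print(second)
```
{'key': [2, 7, 459], 'val': [1, 1, 3]}
{'key': [2, 7, 459], 'val': [1, 1, 3], 'extra': [31, 25]}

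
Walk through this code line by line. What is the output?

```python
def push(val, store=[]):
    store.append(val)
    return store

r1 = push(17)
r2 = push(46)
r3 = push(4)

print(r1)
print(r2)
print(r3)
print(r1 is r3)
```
[17, 46, 4]
[17, 46, 4]
[17, 46, 4]
True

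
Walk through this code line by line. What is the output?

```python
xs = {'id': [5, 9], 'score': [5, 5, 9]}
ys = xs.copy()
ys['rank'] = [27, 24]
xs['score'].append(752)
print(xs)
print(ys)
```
{'id': [5, 9], 'score': [5, 5, 9, 752]}
{'id': [5, 9], 'score': [5, 5, 9, 752], 'rank': [27, 24]}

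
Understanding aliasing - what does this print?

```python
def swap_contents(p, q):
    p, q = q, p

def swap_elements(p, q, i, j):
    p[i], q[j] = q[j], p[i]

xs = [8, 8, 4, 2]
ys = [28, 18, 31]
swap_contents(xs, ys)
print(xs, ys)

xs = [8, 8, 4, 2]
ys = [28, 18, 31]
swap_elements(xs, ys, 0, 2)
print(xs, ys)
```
[8, 8, 4, 2] [28, 18, 31]
[31, 8, 4, 2] [28, 18, 8]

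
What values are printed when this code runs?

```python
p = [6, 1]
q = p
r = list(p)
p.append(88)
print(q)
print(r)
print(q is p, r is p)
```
[6, 1, 88]
[6, 1]
True False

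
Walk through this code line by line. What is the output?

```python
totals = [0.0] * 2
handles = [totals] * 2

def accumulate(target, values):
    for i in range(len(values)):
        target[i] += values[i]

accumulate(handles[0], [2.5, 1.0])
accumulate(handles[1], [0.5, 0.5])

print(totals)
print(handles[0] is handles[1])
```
[3.0, 1.5]
True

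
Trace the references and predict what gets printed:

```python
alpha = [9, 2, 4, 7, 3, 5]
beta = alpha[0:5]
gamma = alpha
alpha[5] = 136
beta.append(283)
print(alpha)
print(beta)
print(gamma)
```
[9, 2, 4, 7, 3, 136]
[9, 2, 4, 7, 3, 283]
[9, 2, 4, 7, 3, 136]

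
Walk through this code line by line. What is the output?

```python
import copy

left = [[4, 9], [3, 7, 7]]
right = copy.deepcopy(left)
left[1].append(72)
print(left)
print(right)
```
[[4, 9], [3, 7, 7, 72]]
[[4, 9], [3, 7, 7]]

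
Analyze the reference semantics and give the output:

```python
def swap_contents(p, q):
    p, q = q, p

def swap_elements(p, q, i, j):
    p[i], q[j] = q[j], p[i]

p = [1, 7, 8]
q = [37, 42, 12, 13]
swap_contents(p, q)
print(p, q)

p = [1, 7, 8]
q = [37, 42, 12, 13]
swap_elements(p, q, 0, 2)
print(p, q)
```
[1, 7, 8] [37, 42, 12, 13]
[12, 7, 8] [37, 42, 1, 13]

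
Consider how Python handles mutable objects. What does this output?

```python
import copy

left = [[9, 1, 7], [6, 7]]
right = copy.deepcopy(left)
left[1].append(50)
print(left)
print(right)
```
[[9, 1, 7], [6, 7, 50]]
[[9, 1, 7], [6, 7]]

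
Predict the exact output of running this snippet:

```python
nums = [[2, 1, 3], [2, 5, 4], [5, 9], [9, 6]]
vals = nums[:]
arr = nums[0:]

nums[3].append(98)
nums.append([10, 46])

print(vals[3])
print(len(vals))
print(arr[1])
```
[9, 6, 98]
4
[2, 5, 4]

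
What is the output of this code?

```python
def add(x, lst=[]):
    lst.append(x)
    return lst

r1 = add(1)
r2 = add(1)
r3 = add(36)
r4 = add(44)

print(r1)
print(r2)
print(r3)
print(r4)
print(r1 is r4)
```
[1, 1, 36, 44]
[1, 1, 36, 44]
[1, 1, 36, 44]
[1, 1, 36, 44]
True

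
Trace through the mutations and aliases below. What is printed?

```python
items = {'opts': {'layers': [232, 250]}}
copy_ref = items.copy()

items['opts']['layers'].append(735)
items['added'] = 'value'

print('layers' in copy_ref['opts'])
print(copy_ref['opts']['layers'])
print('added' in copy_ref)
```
True
[232, 250, 735]
False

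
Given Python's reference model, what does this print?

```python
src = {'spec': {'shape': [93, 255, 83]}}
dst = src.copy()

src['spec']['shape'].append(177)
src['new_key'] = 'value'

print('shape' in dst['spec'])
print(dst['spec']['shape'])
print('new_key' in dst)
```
True
[93, 255, 83, 177]
False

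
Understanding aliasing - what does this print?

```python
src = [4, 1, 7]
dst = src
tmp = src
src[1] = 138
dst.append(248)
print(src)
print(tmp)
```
[4, 138, 7, 248]
[4, 138, 7, 248]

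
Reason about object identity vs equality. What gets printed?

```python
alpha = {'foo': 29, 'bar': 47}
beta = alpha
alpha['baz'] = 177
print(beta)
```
{'foo': 29, 'bar': 47, 'baz': 177}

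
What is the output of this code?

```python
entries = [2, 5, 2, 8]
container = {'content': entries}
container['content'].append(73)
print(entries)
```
[2, 5, 2, 8, 73]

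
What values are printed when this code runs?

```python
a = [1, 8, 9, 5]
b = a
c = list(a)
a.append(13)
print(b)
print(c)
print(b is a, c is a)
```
[1, 8, 9, 5, 13]
[1, 8, 9, 5]
True False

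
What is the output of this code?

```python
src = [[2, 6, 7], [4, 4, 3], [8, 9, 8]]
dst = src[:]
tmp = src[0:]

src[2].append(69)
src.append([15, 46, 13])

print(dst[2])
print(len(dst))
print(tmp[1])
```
[8, 9, 8, 69]
3
[4, 4, 3]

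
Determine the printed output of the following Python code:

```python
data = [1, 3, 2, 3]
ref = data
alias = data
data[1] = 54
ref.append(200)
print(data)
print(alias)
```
[1, 54, 2, 3, 200]
[1, 54, 2, 3, 200]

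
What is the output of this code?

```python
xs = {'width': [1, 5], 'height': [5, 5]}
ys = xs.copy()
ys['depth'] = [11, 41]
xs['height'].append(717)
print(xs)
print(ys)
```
{'width': [1, 5], 'height': [5, 5, 717]}
{'width': [1, 5], 'height': [5, 5, 717], 'depth': [11, 41]}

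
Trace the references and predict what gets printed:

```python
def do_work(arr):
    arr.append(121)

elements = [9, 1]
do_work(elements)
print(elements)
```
[9, 1, 121]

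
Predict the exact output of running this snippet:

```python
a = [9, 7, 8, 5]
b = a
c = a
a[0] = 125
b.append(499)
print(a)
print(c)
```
[125, 7, 8, 5, 499]
[125, 7, 8, 5, 499]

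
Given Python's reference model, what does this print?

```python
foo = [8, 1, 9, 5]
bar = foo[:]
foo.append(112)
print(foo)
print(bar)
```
[8, 1, 9, 5, 112]
[8, 1, 9, 5]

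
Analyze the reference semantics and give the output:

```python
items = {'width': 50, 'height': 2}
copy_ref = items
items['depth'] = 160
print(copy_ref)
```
{'width': 50, 'height': 2, 'depth': 160}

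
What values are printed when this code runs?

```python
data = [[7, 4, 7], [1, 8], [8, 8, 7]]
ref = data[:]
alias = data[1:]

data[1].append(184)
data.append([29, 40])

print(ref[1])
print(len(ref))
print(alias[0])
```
[1, 8, 184]
3
[1, 8, 184]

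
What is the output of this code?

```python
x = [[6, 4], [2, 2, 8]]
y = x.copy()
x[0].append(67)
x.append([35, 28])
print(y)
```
[[6, 4, 67], [2, 2, 8]]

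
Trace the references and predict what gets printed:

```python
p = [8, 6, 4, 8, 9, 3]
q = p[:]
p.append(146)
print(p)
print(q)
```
[8, 6, 4, 8, 9, 3, 146]
[8, 6, 4, 8, 9, 3]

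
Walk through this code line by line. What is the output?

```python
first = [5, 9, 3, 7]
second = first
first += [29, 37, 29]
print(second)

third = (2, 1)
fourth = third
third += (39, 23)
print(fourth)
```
[5, 9, 3, 7, 29, 37, 29]
(2, 1)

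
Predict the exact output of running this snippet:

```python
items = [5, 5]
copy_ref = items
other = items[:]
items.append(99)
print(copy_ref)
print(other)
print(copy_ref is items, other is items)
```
[5, 5, 99]
[5, 5]
True False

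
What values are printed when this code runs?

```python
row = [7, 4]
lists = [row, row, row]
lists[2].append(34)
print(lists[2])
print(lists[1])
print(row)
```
[7, 4, 34]
[7, 4, 34]
[7, 4, 34]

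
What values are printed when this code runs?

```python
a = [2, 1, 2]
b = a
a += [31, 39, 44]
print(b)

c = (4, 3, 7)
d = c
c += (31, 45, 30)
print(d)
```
[2, 1, 2, 31, 39, 44]
(4, 3, 7)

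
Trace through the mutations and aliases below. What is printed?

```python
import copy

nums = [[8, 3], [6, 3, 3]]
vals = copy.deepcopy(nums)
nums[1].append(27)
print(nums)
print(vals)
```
[[8, 3], [6, 3, 3, 27]]
[[8, 3], [6, 3, 3]]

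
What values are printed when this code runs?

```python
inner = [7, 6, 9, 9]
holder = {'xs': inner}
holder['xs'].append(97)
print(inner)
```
[7, 6, 9, 9, 97]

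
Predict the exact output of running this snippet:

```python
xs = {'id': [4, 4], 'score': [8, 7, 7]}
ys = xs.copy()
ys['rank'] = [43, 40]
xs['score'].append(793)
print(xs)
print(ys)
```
{'id': [4, 4], 'score': [8, 7, 7, 793]}
{'id': [4, 4], 'score': [8, 7, 7, 793], 'rank': [43, 40]}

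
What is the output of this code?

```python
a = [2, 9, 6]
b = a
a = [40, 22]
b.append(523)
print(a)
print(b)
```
[40, 22]
[2, 9, 6, 523]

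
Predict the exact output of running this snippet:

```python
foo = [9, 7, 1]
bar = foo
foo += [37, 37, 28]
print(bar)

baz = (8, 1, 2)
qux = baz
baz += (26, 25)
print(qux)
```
[9, 7, 1, 37, 37, 28]
(8, 1, 2)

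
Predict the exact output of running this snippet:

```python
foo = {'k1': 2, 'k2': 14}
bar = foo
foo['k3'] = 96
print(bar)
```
{'k1': 2, 'k2': 14, 'k3': 96}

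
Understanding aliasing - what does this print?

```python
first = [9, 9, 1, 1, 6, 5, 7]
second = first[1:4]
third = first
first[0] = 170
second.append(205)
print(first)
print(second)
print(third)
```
[170, 9, 1, 1, 6, 5, 7]
[9, 1, 1, 205]
[170, 9, 1, 1, 6, 5, 7]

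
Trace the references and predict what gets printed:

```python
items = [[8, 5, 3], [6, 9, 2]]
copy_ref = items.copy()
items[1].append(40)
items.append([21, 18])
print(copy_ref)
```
[[8, 5, 3], [6, 9, 2, 40]]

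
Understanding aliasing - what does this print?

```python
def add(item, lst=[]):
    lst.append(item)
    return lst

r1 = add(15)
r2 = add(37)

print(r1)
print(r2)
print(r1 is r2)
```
[15, 37]
[15, 37]
True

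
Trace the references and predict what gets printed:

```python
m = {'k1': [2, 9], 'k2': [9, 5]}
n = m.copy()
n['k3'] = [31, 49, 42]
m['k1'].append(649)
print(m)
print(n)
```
{'k1': [2, 9, 649], 'k2': [9, 5]}
{'k1': [2, 9, 649], 'k2': [9, 5], 'k3': [31, 49, 42]}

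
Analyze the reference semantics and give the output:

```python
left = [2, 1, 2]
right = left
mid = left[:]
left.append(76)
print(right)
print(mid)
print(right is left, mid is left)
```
[2, 1, 2, 76]
[2, 1, 2]
True False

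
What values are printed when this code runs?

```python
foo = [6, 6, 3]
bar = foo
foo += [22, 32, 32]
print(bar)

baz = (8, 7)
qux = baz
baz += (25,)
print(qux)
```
[6, 6, 3, 22, 32, 32]
(8, 7)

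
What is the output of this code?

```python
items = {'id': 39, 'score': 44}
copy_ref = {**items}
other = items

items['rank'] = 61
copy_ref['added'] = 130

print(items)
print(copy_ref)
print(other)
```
{'id': 39, 'score': 44, 'rank': 61}
{'id': 39, 'score': 44, 'added': 130}
{'id': 39, 'score': 44, 'rank': 61}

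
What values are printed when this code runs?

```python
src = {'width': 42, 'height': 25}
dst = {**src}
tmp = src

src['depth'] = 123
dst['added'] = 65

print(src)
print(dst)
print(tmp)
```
{'width': 42, 'height': 25, 'depth': 123}
{'width': 42, 'height': 25, 'added': 65}
{'width': 42, 'height': 25, 'depth': 123}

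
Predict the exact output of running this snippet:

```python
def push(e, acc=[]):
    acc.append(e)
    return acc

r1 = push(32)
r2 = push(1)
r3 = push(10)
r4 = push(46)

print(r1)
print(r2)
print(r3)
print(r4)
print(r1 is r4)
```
[32, 1, 10, 46]
[32, 1, 10, 46]
[32, 1, 10, 46]
[32, 1, 10, 46]
True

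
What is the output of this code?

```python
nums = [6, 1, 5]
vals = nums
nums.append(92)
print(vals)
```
[6, 1, 5, 92]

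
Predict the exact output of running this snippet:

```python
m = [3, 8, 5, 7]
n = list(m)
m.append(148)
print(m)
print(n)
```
[3, 8, 5, 7, 148]
[3, 8, 5, 7]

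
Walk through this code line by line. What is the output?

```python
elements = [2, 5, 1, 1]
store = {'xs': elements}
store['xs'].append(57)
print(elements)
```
[2, 5, 1, 1, 57]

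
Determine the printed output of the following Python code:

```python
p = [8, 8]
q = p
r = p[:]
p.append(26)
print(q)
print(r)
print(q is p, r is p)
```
[8, 8, 26]
[8, 8]
True False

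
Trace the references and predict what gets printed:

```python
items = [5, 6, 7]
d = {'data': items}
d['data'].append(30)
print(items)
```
[5, 6, 7, 30]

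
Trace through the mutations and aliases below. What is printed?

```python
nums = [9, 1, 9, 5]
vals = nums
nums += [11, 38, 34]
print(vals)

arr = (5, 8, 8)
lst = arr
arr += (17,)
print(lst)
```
[9, 1, 9, 5, 11, 38, 34]
(5, 8, 8)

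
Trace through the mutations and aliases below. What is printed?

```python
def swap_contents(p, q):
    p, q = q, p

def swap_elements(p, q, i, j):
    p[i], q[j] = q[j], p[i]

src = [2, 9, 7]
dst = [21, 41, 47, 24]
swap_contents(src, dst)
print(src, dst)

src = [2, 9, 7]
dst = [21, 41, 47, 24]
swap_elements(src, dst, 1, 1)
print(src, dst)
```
[2, 9, 7] [21, 41, 47, 24]
[2, 41, 7] [21, 9, 47, 24]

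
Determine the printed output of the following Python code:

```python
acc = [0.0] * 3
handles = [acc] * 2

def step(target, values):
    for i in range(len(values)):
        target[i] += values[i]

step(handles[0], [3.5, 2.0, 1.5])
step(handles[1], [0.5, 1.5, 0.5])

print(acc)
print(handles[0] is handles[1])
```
[4.0, 3.5, 2.0]
True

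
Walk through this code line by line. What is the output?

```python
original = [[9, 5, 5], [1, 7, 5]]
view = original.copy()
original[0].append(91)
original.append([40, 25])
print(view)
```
[[9, 5, 5, 91], [1, 7, 5]]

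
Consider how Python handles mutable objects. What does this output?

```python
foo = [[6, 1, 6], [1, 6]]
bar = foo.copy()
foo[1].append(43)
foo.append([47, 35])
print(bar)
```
[[6, 1, 6], [1, 6, 43]]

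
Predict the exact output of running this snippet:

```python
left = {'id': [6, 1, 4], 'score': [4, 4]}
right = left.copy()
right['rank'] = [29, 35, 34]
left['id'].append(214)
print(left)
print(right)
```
{'id': [6, 1, 4, 214], 'score': [4, 4]}
{'id': [6, 1, 4, 214], 'score': [4, 4], 'rank': [29, 35, 34]}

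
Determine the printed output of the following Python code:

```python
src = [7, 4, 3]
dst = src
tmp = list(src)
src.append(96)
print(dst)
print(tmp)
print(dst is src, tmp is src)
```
[7, 4, 3, 96]
[7, 4, 3]
True False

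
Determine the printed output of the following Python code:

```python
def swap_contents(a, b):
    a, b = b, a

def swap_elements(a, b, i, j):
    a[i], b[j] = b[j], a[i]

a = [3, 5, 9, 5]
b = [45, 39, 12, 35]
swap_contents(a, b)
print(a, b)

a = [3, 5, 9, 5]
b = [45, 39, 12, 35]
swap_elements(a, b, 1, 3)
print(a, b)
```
[3, 5, 9, 5] [45, 39, 12, 35]
[3, 35, 9, 5] [45, 39, 12, 5]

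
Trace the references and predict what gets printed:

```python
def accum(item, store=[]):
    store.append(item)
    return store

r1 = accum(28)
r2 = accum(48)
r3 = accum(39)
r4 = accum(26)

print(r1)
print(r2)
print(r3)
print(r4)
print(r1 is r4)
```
[28, 48, 39, 26]
[28, 48, 39, 26]
[28, 48, 39, 26]
[28, 48, 39, 26]
True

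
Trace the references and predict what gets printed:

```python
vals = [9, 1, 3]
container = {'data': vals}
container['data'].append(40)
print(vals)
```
[9, 1, 3, 40]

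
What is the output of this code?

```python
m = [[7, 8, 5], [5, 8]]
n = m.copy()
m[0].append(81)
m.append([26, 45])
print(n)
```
[[7, 8, 5, 81], [5, 8]]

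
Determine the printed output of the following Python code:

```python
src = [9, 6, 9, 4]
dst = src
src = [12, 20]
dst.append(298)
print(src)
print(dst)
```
[12, 20]
[9, 6, 9, 4, 298]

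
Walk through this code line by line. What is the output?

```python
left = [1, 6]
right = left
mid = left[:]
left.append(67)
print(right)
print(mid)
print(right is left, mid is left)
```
[1, 6, 67]
[1, 6]
True False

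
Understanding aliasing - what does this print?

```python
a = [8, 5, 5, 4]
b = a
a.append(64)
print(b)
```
[8, 5, 5, 4, 64]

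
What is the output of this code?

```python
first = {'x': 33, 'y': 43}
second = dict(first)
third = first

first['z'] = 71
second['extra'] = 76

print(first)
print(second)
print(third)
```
{'x': 33, 'y': 43, 'z': 71}
{'x': 33, 'y': 43, 'extra': 76}
{'x': 33, 'y': 43, 'z': 71}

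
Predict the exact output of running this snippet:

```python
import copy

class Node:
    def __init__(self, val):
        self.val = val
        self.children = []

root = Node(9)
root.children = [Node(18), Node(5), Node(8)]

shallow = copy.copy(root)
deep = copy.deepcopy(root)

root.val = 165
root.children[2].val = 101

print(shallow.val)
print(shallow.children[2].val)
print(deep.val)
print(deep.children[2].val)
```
9
101
9
8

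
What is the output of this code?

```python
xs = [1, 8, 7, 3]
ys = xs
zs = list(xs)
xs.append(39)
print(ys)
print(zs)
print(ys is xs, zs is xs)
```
[1, 8, 7, 3, 39]
[1, 8, 7, 3]
True False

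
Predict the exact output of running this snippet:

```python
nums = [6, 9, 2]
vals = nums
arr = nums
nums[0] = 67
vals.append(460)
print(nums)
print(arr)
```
[67, 9, 2, 460]
[67, 9, 2, 460]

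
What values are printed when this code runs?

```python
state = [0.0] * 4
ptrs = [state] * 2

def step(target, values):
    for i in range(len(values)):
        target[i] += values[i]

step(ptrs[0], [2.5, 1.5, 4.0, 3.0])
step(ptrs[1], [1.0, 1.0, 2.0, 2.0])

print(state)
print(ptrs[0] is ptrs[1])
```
[3.5, 2.5, 6.0, 5.0]
True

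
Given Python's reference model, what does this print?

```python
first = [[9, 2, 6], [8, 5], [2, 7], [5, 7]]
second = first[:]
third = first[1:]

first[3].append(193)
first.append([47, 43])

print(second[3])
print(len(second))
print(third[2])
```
[5, 7, 193]
4
[5, 7, 193]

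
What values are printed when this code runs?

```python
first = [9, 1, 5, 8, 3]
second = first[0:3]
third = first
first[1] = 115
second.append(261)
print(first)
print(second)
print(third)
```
[9, 115, 5, 8, 3]
[9, 1, 5, 261]
[9, 115, 5, 8, 3]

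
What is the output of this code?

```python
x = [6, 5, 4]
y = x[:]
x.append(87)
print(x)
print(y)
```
[6, 5, 4, 87]
[6, 5, 4]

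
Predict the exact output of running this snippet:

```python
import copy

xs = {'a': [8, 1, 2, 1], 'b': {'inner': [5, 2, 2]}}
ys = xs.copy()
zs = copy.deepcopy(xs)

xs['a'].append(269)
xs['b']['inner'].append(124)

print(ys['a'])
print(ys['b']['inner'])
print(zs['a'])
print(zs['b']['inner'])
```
[8, 1, 2, 1, 269]
[5, 2, 2, 124]
[8, 1, 2, 1]
[5, 2, 2]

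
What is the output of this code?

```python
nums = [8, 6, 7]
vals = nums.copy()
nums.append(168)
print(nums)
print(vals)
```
[8, 6, 7, 168]
[8, 6, 7]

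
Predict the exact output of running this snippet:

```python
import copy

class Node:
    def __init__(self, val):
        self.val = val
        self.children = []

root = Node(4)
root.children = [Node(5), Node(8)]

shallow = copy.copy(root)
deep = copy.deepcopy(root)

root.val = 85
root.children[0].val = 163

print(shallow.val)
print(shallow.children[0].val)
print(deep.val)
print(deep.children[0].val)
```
4
163
4
5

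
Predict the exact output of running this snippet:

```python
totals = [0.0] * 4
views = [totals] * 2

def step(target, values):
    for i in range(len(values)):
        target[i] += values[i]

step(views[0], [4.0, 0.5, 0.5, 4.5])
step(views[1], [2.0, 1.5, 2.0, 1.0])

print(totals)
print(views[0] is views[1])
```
[6.0, 2.0, 2.5, 5.5]
True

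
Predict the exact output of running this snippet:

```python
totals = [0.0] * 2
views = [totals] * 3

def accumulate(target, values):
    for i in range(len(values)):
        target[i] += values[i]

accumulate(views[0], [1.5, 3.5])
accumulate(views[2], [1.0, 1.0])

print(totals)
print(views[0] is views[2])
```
[2.5, 4.5]
True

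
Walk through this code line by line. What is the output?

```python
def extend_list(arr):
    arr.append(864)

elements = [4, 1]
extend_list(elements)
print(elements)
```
[4, 1, 864]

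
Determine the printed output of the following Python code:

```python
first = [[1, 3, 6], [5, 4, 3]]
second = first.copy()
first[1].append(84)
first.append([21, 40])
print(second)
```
[[1, 3, 6], [5, 4, 3, 84]]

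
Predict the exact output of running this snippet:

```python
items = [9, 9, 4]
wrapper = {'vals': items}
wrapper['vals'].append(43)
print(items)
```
[9, 9, 4, 43]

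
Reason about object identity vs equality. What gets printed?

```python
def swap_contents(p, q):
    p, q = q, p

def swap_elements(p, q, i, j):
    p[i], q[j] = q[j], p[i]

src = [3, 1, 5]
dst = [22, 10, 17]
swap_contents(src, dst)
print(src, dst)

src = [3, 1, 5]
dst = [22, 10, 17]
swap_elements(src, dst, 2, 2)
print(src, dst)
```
[3, 1, 5] [22, 10, 17]
[3, 1, 17] [22, 10, 5]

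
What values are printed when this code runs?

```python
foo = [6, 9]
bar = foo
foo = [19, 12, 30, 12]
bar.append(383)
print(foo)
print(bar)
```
[19, 12, 30, 12]
[6, 9, 383]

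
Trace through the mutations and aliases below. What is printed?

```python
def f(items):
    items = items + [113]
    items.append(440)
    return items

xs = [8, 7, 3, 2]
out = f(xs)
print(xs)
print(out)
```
[8, 7, 3, 2]
[8, 7, 3, 2, 113, 440]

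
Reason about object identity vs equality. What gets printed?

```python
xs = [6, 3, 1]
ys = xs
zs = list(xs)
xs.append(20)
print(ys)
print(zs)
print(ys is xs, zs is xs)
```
[6, 3, 1, 20]
[6, 3, 1]
True False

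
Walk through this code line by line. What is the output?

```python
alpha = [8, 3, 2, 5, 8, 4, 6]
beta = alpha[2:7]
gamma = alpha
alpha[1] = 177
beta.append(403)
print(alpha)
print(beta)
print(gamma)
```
[8, 177, 2, 5, 8, 4, 6]
[2, 5, 8, 4, 6, 403]
[8, 177, 2, 5, 8, 4, 6]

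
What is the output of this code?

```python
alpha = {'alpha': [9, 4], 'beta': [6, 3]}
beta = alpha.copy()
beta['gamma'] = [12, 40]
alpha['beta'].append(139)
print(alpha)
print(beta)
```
{'alpha': [9, 4], 'beta': [6, 3, 139]}
{'alpha': [9, 4], 'beta': [6, 3, 139], 'gamma': [12, 40]}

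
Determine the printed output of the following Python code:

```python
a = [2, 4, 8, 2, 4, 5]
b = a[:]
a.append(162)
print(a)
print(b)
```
[2, 4, 8, 2, 4, 5, 162]
[2, 4, 8, 2, 4, 5]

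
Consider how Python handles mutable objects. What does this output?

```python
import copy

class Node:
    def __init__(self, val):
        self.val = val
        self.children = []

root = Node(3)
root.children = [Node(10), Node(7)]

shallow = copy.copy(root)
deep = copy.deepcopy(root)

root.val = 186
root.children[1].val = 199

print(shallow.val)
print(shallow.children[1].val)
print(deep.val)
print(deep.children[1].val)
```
3
199
3
7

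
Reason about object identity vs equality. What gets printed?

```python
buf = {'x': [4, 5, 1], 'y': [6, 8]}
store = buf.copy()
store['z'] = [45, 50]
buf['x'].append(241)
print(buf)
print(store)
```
{'x': [4, 5, 1, 241], 'y': [6, 8]}
{'x': [4, 5, 1, 241], 'y': [6, 8], 'z': [45, 50]}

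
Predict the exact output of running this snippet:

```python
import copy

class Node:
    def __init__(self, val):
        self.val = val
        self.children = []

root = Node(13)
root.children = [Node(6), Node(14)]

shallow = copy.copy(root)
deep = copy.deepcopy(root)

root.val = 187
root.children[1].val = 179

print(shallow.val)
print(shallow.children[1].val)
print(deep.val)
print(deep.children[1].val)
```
13
179
13
14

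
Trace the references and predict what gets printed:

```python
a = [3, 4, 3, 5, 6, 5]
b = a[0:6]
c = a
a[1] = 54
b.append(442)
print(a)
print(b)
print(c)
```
[3, 54, 3, 5, 6, 5]
[3, 4, 3, 5, 6, 5, 442]
[3, 54, 3, 5, 6, 5]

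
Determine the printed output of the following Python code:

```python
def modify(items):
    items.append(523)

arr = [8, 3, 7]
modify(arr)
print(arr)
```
[8, 3, 7, 523]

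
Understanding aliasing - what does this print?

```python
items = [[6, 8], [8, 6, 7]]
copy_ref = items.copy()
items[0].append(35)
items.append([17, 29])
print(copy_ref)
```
[[6, 8, 35], [8, 6, 7]]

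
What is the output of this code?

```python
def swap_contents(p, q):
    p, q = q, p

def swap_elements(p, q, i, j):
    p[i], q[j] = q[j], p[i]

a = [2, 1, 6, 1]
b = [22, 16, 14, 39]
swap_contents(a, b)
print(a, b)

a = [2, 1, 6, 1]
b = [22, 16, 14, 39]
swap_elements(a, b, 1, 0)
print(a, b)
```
[2, 1, 6, 1] [22, 16, 14, 39]
[2, 22, 6, 1] [1, 16, 14, 39]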